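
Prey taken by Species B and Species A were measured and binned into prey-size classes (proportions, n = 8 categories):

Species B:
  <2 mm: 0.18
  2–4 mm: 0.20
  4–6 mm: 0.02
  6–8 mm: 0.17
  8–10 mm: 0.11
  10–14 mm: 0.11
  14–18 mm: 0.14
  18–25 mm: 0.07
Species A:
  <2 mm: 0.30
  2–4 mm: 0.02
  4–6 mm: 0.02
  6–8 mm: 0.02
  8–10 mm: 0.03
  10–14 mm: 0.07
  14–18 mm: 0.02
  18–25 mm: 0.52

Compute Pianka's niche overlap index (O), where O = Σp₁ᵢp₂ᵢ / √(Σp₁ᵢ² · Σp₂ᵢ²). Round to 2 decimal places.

0.48

Σ p₁ᵢp₂ᵢ = 0.0540 + 0.0040 + 0.0004 + 0.0034 + 0.0033 + 0.0077 + 0.0028 + 0.0364 = 0.1120
Σp_1ᵢ² = 0.18² + 0.20² + 0.02² + 0.17² + 0.11² + 0.11² + 0.14² + 0.07² = 0.0324 + 0.0400 + 0.0004 + 0.0289 + 0.0121 + 0.0121 + 0.0196 + 0.0049 = 0.1504
Σp_2ᵢ² = 0.30² + 0.02² + 0.02² + 0.02² + 0.03² + 0.07² + 0.02² + 0.52² = 0.0900 + 0.0004 + 0.0004 + 0.0004 + 0.0009 + 0.0049 + 0.0004 + 0.2704 = 0.3678
O = 0.1120 / √(0.1504 × 0.3678) = 0.1120 / 0.23520 = 0.4762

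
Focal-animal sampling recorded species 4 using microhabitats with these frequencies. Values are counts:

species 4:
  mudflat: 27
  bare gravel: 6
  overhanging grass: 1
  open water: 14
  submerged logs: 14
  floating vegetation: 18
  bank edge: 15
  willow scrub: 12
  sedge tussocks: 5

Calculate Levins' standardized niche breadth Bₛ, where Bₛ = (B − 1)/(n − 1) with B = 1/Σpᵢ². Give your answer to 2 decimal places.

Proportions for species 4 (n=112): 27/112=0.2411, 6/112=0.0536, 1/112=0.0089, 14/112=0.1250, 14/112=0.1250, 18/112=0.1607, 15/112=0.1339, 12/112=0.1071, 5/112=0.0446
Σpᵢ² = 0.2411² + 0.0536² + 0.0089² + 0.1250² + 0.1250² + 0.1607² + 0.1339² + 0.1071² + 0.0446² = 0.058129 + 0.002873 + 0.000079 + 0.015625 + 0.015625 + 0.025824 + 0.017929 + 0.011470 + 0.001989 = 0.149543
B = 1 / 0.149543 = 6.6870
Bₛ = (B − 1)/(n − 1) = (6.6870 − 1)/(9 − 1) = 5.6870/8 = 0.7109

0.71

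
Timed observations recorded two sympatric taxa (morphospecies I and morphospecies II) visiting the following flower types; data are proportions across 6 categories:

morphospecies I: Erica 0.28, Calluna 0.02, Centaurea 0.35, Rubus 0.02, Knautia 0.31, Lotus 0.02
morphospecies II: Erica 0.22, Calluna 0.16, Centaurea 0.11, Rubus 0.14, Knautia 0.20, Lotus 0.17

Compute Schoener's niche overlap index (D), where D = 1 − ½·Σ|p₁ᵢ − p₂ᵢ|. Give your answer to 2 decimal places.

Σ|p₁ᵢ − p₂ᵢ| = 0.06 + 0.14 + 0.24 + 0.12 + 0.11 + 0.15 = 0.82
D = 1 − ½ × 0.82 = 1 − 0.410 = 0.5900

0.59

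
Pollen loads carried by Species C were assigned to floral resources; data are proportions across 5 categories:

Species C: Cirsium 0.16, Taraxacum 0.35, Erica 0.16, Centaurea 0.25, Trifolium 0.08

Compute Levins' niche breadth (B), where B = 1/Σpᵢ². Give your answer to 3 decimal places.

4.122

Σpᵢ² = 0.16² + 0.35² + 0.16² + 0.25² + 0.08² = 0.0256 + 0.1225 + 0.0256 + 0.0625 + 0.0064 = 0.2426
B = 1 / 0.2426 = 4.12201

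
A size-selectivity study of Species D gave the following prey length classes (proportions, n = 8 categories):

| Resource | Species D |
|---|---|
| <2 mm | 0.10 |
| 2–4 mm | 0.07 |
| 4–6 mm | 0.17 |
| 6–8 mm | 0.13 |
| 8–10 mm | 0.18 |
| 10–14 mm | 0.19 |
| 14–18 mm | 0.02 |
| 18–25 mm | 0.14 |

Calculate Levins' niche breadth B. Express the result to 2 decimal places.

Σpᵢ² = 0.10² + 0.07² + 0.17² + 0.13² + 0.18² + 0.19² + 0.02² + 0.14² = 0.0100 + 0.0049 + 0.0289 + 0.0169 + 0.0324 + 0.0361 + 0.0004 + 0.0196 = 0.1492
B = 1 / 0.1492 = 6.7024

6.70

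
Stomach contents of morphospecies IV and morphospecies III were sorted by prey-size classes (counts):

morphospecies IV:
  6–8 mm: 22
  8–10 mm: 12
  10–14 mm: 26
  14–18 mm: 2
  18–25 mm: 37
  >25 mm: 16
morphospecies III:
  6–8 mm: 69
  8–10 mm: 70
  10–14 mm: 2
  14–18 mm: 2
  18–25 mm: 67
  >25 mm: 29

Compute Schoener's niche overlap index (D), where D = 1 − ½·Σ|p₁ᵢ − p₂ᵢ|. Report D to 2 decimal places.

0.71

Proportions for morphospecies IV (n=115): 22/115=0.1913, 12/115=0.1043, 26/115=0.2261, 2/115=0.0174, 37/115=0.3217, 16/115=0.1391
Proportions for morphospecies III (n=239): 69/239=0.2887, 70/239=0.2929, 2/239=0.0084, 2/239=0.0084, 67/239=0.2803, 29/239=0.1213
Σ|p₁ᵢ − p₂ᵢ| = 0.0974 + 0.1886 + 0.2177 + 0.0090 + 0.0414 + 0.0178 = 0.5719
D = 1 − ½ × 0.5719 = 1 − 0.28595 = 0.71405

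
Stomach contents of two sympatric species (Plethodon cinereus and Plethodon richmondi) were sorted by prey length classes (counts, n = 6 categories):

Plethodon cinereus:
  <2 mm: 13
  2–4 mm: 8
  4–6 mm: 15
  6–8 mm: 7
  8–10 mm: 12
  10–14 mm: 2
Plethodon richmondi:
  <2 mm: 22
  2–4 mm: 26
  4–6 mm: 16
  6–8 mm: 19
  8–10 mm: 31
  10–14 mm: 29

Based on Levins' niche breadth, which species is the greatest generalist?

Plethodon richmondi

Proportions for Plethodon cinereus (n=57): 13/57=0.2281, 8/57=0.1404, 15/57=0.2632, 7/57=0.1228, 12/57=0.2105, 2/57=0.0351
Proportions for Plethodon richmondi (n=143): 22/143=0.1538, 26/143=0.1818, 16/143=0.1119, 19/143=0.1329, 31/143=0.2168, 29/143=0.2028
Σp_cineᵢ² = 0.2281² + 0.1404² + 0.2632² + 0.1228² + 0.2105² + 0.0351² = 0.052030 + 0.019712 + 0.069274 + 0.015080 + 0.044310 + 0.001232 = 0.201638
B_cine = 1 / 0.201638 = 4.9594
Σp_richᵢ² = 0.1538² + 0.1818² + 0.1119² + 0.1329² + 0.2168² + 0.2028² = 0.023654 + 0.033051 + 0.012522 + 0.017662 + 0.047002 + 0.041128 = 0.175019
B_rich = 1 / 0.175019 = 5.7137
Highest B → broadest niche (most generalist): Plethodon richmondi (B = 5.71).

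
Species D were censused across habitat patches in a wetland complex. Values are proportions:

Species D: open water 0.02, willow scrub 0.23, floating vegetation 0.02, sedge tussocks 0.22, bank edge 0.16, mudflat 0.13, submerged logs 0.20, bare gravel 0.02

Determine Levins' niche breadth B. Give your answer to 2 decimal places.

5.41

Σpᵢ² = 0.02² + 0.23² + 0.02² + 0.22² + 0.16² + 0.13² + 0.20² + 0.02² = 0.0004 + 0.0529 + 0.0004 + 0.0484 + 0.0256 + 0.0169 + 0.0400 + 0.0004 = 0.1850
B = 1 / 0.1850 = 5.4054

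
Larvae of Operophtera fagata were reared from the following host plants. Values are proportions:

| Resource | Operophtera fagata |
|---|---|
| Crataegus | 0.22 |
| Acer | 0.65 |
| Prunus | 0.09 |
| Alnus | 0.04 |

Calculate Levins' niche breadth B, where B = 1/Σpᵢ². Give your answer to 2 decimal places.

Σpᵢ² = 0.22² + 0.65² + 0.09² + 0.04² = 0.0484 + 0.4225 + 0.0081 + 0.0016 = 0.4806
B = 1 / 0.4806 = 2.0807

2.08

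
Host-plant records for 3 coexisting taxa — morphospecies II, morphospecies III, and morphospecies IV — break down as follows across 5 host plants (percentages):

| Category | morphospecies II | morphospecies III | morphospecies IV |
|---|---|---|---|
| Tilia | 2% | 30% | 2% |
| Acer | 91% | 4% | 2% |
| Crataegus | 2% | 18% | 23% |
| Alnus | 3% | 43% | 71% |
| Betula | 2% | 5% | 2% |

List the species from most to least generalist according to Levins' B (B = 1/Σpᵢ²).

morphospecies III > morphospecies IV > morphospecies II

Convert percentages to proportions (divide by 100).
Σp_IIᵢ² = 0.02² + 0.91² + 0.02² + 0.03² + 0.02² = 0.0004 + 0.8281 + 0.0004 + 0.0009 + 0.0004 = 0.8302
B_II = 1 / 0.8302 = 1.2045
Σp_IIIᵢ² = 0.30² + 0.04² + 0.18² + 0.43² + 0.05² = 0.0900 + 0.0016 + 0.0324 + 0.1849 + 0.0025 = 0.3114
B_III = 1 / 0.3114 = 3.2113
Σp_IVᵢ² = 0.02² + 0.02² + 0.23² + 0.71² + 0.02² = 0.0004 + 0.0004 + 0.0529 + 0.5041 + 0.0004 = 0.5582
B_IV = 1 / 0.5582 = 1.7915
Ranking by B (broadest → narrowest): morphospecies III (3.21) > morphospecies IV (1.79) > morphospecies II (1.20)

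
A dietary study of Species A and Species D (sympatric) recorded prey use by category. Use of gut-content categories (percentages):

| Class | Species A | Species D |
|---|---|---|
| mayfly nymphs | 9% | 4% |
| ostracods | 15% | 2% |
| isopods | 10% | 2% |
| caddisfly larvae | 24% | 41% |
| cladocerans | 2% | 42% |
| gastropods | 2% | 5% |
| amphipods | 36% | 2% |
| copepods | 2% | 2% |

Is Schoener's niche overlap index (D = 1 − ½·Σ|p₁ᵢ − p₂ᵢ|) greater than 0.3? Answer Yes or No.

Yes

Convert percentages to proportions (divide by 100).
Σ|p₁ᵢ − p₂ᵢ| = 0.05 + 0.13 + 0.08 + 0.17 + 0.40 + 0.03 + 0.34 + 0.00 = 1.20
D = 1 − ½ × 1.20 = 1 − 0.600 = 0.4000
D = 0.4000 > 0.3 → Yes.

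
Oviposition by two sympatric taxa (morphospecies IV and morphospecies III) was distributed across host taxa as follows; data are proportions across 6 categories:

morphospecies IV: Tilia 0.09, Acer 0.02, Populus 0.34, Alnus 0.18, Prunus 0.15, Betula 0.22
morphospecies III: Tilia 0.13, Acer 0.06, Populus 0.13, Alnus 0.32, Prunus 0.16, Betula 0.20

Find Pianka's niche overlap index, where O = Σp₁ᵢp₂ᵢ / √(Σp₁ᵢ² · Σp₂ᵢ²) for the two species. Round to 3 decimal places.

0.845

Σ p₁ᵢp₂ᵢ = 0.0117 + 0.0012 + 0.0442 + 0.0576 + 0.0240 + 0.0440 = 0.1827
Σp_1ᵢ² = 0.09² + 0.02² + 0.34² + 0.18² + 0.15² + 0.22² = 0.0081 + 0.0004 + 0.1156 + 0.0324 + 0.0225 + 0.0484 = 0.2274
Σp_2ᵢ² = 0.13² + 0.06² + 0.13² + 0.32² + 0.16² + 0.20² = 0.0169 + 0.0036 + 0.0169 + 0.1024 + 0.0256 + 0.0400 = 0.2054
O = 0.1827 / √(0.2274 × 0.2054) = 0.1827 / 0.216120 = 0.84536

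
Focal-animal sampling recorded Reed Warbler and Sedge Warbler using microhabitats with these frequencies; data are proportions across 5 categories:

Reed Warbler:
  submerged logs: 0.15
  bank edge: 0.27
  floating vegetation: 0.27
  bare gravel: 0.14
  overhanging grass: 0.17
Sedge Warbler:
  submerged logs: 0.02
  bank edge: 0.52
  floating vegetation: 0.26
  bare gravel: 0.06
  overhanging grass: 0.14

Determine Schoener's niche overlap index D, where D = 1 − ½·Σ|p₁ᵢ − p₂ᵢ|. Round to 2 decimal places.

Σ|p₁ᵢ − p₂ᵢ| = 0.13 + 0.25 + 0.01 + 0.08 + 0.03 = 0.50
D = 1 − ½ × 0.50 = 1 − 0.250 = 0.7500

0.75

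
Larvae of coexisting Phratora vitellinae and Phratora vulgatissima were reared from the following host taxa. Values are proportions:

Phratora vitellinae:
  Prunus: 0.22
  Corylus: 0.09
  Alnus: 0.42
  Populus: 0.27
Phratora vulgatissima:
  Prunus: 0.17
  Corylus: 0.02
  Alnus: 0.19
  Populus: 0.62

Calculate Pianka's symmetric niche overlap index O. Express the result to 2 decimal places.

Σ p₁ᵢp₂ᵢ = 0.0374 + 0.0018 + 0.0798 + 0.1674 = 0.2864
Σp_1ᵢ² = 0.22² + 0.09² + 0.42² + 0.27² = 0.0484 + 0.0081 + 0.1764 + 0.0729 = 0.3058
Σp_2ᵢ² = 0.17² + 0.02² + 0.19² + 0.62² = 0.0289 + 0.0004 + 0.0361 + 0.3844 = 0.4498
O = 0.2864 / √(0.3058 × 0.4498) = 0.2864 / 0.37088 = 0.7722

0.77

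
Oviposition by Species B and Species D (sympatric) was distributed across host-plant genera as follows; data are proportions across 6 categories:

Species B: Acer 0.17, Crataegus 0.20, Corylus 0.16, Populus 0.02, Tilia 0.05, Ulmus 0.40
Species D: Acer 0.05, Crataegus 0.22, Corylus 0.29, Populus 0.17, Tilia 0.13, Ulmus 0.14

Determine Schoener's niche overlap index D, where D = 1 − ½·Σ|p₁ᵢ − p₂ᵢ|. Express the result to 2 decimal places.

Σ|p₁ᵢ − p₂ᵢ| = 0.12 + 0.02 + 0.13 + 0.15 + 0.08 + 0.26 = 0.76
D = 1 − ½ × 0.76 = 1 − 0.380 = 0.6200

0.62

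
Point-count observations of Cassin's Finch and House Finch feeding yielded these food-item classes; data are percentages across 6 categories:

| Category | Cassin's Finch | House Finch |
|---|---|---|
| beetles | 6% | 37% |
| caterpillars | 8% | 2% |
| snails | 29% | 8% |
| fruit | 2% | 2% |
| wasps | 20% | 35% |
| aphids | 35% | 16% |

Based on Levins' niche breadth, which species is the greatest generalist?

Cassin's Finch

Convert percentages to proportions (divide by 100).
Σp_Cassᵢ² = 0.06² + 0.08² + 0.29² + 0.02² + 0.20² + 0.35² = 0.0036 + 0.0064 + 0.0841 + 0.0004 + 0.0400 + 0.1225 = 0.2570
B_Cass = 1 / 0.2570 = 3.8911
Σp_Housᵢ² = 0.37² + 0.02² + 0.08² + 0.02² + 0.35² + 0.16² = 0.1369 + 0.0004 + 0.0064 + 0.0004 + 0.1225 + 0.0256 = 0.2922
B_Hous = 1 / 0.2922 = 3.4223
Highest B → broadest niche (most generalist): Cassin's Finch (B = 3.89).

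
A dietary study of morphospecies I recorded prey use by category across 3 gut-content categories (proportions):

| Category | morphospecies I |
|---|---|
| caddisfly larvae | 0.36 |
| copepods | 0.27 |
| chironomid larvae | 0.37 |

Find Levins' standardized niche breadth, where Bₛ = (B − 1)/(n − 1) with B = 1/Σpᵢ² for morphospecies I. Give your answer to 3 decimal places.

Σpᵢ² = 0.36² + 0.27² + 0.37² = 0.1296 + 0.0729 + 0.1369 = 0.3394
B = 1 / 0.3394 = 2.94638
Bₛ = (B − 1)/(n − 1) = (2.94638 − 1)/(3 − 1) = 1.94638/2 = 0.97319

0.973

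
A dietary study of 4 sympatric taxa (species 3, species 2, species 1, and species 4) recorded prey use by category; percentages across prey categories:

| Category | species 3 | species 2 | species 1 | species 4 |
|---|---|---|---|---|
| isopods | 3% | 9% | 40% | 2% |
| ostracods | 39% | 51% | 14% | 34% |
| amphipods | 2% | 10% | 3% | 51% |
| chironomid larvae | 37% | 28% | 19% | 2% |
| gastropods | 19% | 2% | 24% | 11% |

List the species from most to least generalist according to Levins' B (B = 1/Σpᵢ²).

species 1 > species 3 > species 2 > species 4

Convert percentages to proportions (divide by 100).
Σp_3ᵢ² = 0.03² + 0.39² + 0.02² + 0.37² + 0.19² = 0.0009 + 0.1521 + 0.0004 + 0.1369 + 0.0361 = 0.3264
B_3 = 1 / 0.3264 = 3.0637
Σp_2ᵢ² = 0.09² + 0.51² + 0.10² + 0.28² + 0.02² = 0.0081 + 0.2601 + 0.0100 + 0.0784 + 0.0004 = 0.3570
B_2 = 1 / 0.3570 = 2.8011
Σp_1ᵢ² = 0.40² + 0.14² + 0.03² + 0.19² + 0.24² = 0.1600 + 0.0196 + 0.0009 + 0.0361 + 0.0576 = 0.2742
B_1 = 1 / 0.2742 = 3.6470
Σp_4ᵢ² = 0.02² + 0.34² + 0.51² + 0.02² + 0.11² = 0.0004 + 0.1156 + 0.2601 + 0.0004 + 0.0121 = 0.3886
B_4 = 1 / 0.3886 = 2.5733
Ranking by B (broadest → narrowest): species 1 (3.65) > species 3 (3.06) > species 2 (2.80) > species 4 (2.57)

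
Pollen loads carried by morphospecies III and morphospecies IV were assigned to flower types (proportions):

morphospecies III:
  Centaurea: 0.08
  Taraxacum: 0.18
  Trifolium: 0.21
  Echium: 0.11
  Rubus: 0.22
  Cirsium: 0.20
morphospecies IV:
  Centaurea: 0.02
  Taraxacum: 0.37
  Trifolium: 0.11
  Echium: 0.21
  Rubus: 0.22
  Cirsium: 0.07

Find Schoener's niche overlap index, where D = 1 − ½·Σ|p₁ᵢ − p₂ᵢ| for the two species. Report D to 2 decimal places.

Σ|p₁ᵢ − p₂ᵢ| = 0.06 + 0.19 + 0.10 + 0.10 + 0.00 + 0.13 = 0.58
D = 1 − ½ × 0.58 = 1 − 0.290 = 0.7100

0.71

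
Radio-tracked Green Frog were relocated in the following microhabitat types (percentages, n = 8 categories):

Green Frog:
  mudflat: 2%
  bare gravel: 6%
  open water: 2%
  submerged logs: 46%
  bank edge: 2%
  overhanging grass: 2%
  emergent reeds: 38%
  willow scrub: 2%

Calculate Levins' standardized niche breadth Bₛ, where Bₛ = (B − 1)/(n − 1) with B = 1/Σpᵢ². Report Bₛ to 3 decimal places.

0.252

Convert percentages to proportions (divide by 100).
Σpᵢ² = 0.02² + 0.06² + 0.02² + 0.46² + 0.02² + 0.02² + 0.38² + 0.02² = 0.0004 + 0.0036 + 0.0004 + 0.2116 + 0.0004 + 0.0004 + 0.1444 + 0.0004 = 0.3616
B = 1 / 0.3616 = 2.76549
Bₛ = (B − 1)/(n − 1) = (2.76549 − 1)/(8 − 1) = 1.76549/7 = 0.25221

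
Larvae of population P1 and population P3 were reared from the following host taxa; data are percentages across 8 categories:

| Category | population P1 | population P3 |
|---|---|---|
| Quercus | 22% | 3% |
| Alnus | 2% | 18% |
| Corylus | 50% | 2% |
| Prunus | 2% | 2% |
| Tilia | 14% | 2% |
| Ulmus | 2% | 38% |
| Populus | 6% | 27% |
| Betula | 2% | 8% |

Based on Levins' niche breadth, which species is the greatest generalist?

Convert percentages to proportions (divide by 100).
Σp_P1ᵢ² = 0.22² + 0.02² + 0.50² + 0.02² + 0.14² + 0.02² + 0.06² + 0.02² = 0.0484 + 0.0004 + 0.2500 + 0.0004 + 0.0196 + 0.0004 + 0.0036 + 0.0004 = 0.3232
B_P1 = 1 / 0.3232 = 3.0941
Σp_P3ᵢ² = 0.03² + 0.18² + 0.02² + 0.02² + 0.02² + 0.38² + 0.27² + 0.08² = 0.0009 + 0.0324 + 0.0004 + 0.0004 + 0.0004 + 0.1444 + 0.0729 + 0.0064 = 0.2582
B_P3 = 1 / 0.2582 = 3.8730
Highest B → broadest niche (most generalist): population P3 (B = 3.87).

population P3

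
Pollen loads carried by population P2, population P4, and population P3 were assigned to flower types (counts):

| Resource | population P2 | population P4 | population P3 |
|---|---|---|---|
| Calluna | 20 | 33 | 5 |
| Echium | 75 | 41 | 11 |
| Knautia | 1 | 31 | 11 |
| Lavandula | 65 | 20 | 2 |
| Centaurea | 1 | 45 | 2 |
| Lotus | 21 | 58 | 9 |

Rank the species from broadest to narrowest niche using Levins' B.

population P4 > population P3 > population P2

Proportions for population P2 (n=183): 20/183=0.1093, 75/183=0.4098, 1/183=0.0055, 65/183=0.3552, 1/183=0.0055, 21/183=0.1148
Proportions for population P4 (n=228): 33/228=0.1447, 41/228=0.1798, 31/228=0.1360, 20/228=0.0877, 45/228=0.1974, 58/228=0.2544
Proportions for population P3 (n=40): 5/40=0.1250, 11/40=0.2750, 11/40=0.2750, 2/40=0.0500, 2/40=0.0500, 9/40=0.2250
Σp_P2ᵢ² = 0.1093² + 0.4098² + 0.0055² + 0.3552² + 0.0055² + 0.1148² = 0.011946 + 0.167936 + 0.000030 + 0.126167 + 0.000030 + 0.013179 = 0.319288
B_P2 = 1 / 0.319288 = 3.1320
Σp_P4ᵢ² = 0.1447² + 0.1798² + 0.1360² + 0.0877² + 0.1974² + 0.2544² = 0.020938 + 0.032328 + 0.018496 + 0.007691 + 0.038967 + 0.064719 = 0.183139
B_P4 = 1 / 0.183139 = 5.4603
Σp_P3ᵢ² = 0.1250² + 0.2750² + 0.2750² + 0.0500² + 0.0500² + 0.2250² = 0.015625 + 0.075625 + 0.075625 + 0.002500 + 0.002500 + 0.050625 = 0.222500
B_P3 = 1 / 0.222500 = 4.4944
Ranking by B (broadest → narrowest): population P4 (5.46) > population P3 (4.49) > population P2 (3.13)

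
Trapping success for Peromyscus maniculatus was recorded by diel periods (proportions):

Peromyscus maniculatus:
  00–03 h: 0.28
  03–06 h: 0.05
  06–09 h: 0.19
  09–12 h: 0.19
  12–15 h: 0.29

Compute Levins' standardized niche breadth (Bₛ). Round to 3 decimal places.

0.804

Σpᵢ² = 0.28² + 0.05² + 0.19² + 0.19² + 0.29² = 0.0784 + 0.0025 + 0.0361 + 0.0361 + 0.0841 = 0.2372
B = 1 / 0.2372 = 4.21585
Bₛ = (B − 1)/(n − 1) = (4.21585 − 1)/(5 − 1) = 3.21585/4 = 0.80396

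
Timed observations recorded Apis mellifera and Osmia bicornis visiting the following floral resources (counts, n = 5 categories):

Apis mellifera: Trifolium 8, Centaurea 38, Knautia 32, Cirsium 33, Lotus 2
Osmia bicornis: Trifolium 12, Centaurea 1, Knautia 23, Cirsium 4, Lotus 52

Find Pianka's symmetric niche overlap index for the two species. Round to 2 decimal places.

Proportions for Apis mellifera (n=113): 8/113=0.0708, 38/113=0.3363, 32/113=0.2832, 33/113=0.2920, 2/113=0.0177
Proportions for Osmia bicornis (n=92): 12/92=0.1304, 1/92=0.0109, 23/92=0.2500, 4/92=0.0435, 52/92=0.5652
Σ p₁ᵢp₂ᵢ = 0.009232 + 0.003666 + 0.070800 + 0.012702 + 0.010004 = 0.106404
Σp_1ᵢ² = 0.0708² + 0.3363² + 0.2832² + 0.2920² + 0.0177² = 0.005013 + 0.113098 + 0.080202 + 0.085264 + 0.000313 = 0.283890
Σp_2ᵢ² = 0.1304² + 0.0109² + 0.2500² + 0.0435² + 0.5652² = 0.017004 + 0.000119 + 0.062500 + 0.001892 + 0.319451 = 0.400966
O = 0.106404 / √(0.283890 × 0.400966) = 0.106404 / 0.3373874 = 0.3154

0.32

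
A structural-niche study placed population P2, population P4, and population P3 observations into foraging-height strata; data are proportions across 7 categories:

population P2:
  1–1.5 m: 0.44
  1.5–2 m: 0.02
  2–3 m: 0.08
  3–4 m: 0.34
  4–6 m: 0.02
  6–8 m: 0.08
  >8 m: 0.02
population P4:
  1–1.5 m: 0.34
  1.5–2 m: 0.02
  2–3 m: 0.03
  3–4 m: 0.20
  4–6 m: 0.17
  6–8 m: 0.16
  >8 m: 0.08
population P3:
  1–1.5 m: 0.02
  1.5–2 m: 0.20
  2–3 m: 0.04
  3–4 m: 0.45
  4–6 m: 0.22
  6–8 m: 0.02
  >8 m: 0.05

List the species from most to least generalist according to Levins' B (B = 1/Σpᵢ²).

Σp_P2ᵢ² = 0.44² + 0.02² + 0.08² + 0.34² + 0.02² + 0.08² + 0.02² = 0.1936 + 0.0004 + 0.0064 + 0.1156 + 0.0004 + 0.0064 + 0.0004 = 0.3232
B_P2 = 1 / 0.3232 = 3.0941
Σp_P4ᵢ² = 0.34² + 0.02² + 0.03² + 0.20² + 0.17² + 0.16² + 0.08² = 0.1156 + 0.0004 + 0.0009 + 0.0400 + 0.0289 + 0.0256 + 0.0064 = 0.2178
B_P4 = 1 / 0.2178 = 4.5914
Σp_P3ᵢ² = 0.02² + 0.20² + 0.04² + 0.45² + 0.22² + 0.02² + 0.05² = 0.0004 + 0.0400 + 0.0016 + 0.2025 + 0.0484 + 0.0004 + 0.0025 = 0.2958
B_P3 = 1 / 0.2958 = 3.3807
Ranking by B (broadest → narrowest): population P4 (4.59) > population P3 (3.38) > population P2 (3.09)

population P4 > population P3 > population P2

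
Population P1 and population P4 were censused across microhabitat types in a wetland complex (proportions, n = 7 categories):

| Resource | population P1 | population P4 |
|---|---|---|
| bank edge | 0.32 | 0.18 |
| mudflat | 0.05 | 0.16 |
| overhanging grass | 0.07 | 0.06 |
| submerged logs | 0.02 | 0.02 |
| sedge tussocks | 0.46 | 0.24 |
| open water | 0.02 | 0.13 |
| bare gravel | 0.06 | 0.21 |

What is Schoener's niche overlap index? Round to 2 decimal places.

Σ|p₁ᵢ − p₂ᵢ| = 0.14 + 0.11 + 0.01 + 0.00 + 0.22 + 0.11 + 0.15 = 0.74
D = 1 − ½ × 0.74 = 1 − 0.370 = 0.6300

0.63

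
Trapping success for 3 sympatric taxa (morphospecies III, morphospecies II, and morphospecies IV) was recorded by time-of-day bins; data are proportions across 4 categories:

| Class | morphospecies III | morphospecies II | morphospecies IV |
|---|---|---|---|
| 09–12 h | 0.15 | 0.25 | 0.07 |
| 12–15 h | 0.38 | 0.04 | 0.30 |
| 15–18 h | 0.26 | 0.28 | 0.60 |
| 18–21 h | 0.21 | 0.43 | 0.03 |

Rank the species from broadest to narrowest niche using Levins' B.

Σp_IIIᵢ² = 0.15² + 0.38² + 0.26² + 0.21² = 0.0225 + 0.1444 + 0.0676 + 0.0441 = 0.2786
B_III = 1 / 0.2786 = 3.5894
Σp_IIᵢ² = 0.25² + 0.04² + 0.28² + 0.43² = 0.0625 + 0.0016 + 0.0784 + 0.1849 = 0.3274
B_II = 1 / 0.3274 = 3.0544
Σp_IVᵢ² = 0.07² + 0.30² + 0.60² + 0.03² = 0.0049 + 0.0900 + 0.3600 + 0.0009 = 0.4558
B_IV = 1 / 0.4558 = 2.1939
Ranking by B (broadest → narrowest): morphospecies III (3.59) > morphospecies II (3.05) > morphospecies IV (2.19)

morphospecies III > morphospecies II > morphospecies IV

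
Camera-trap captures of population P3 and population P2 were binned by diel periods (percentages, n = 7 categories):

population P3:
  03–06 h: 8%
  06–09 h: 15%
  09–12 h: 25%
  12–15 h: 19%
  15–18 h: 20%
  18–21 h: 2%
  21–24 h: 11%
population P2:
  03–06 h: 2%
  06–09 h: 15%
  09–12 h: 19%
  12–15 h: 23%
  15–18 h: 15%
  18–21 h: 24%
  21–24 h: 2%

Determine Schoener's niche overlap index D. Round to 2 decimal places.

0.74

Convert percentages to proportions (divide by 100).
Σ|p₁ᵢ − p₂ᵢ| = 0.06 + 0.00 + 0.06 + 0.04 + 0.05 + 0.22 + 0.09 = 0.52
D = 1 − ½ × 0.52 = 1 − 0.260 = 0.7400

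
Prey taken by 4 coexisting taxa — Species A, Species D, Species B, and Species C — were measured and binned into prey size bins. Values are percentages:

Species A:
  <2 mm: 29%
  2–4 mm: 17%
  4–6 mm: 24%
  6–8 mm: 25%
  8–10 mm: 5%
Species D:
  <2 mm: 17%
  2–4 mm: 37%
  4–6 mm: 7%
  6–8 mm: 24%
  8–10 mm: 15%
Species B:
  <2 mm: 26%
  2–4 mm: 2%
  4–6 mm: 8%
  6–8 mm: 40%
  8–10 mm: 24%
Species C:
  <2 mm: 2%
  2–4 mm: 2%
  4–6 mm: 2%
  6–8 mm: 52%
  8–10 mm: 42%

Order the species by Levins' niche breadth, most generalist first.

Convert percentages to proportions (divide by 100).
Σp_Aᵢ² = 0.29² + 0.17² + 0.24² + 0.25² + 0.05² = 0.0841 + 0.0289 + 0.0576 + 0.0625 + 0.0025 = 0.2356
B_A = 1 / 0.2356 = 4.2445
Σp_Dᵢ² = 0.17² + 0.37² + 0.07² + 0.24² + 0.15² = 0.0289 + 0.1369 + 0.0049 + 0.0576 + 0.0225 = 0.2508
B_D = 1 / 0.2508 = 3.9872
Σp_Bᵢ² = 0.26² + 0.02² + 0.08² + 0.40² + 0.24² = 0.0676 + 0.0004 + 0.0064 + 0.1600 + 0.0576 = 0.2920
B_B = 1 / 0.2920 = 3.4247
Σp_Cᵢ² = 0.02² + 0.02² + 0.02² + 0.52² + 0.42² = 0.0004 + 0.0004 + 0.0004 + 0.2704 + 0.1764 = 0.4480
B_C = 1 / 0.4480 = 2.2321
Ranking by B (broadest → narrowest): Species A (4.24) > Species D (3.99) > Species B (3.42) > Species C (2.23)

Species A > Species D > Species B > Species C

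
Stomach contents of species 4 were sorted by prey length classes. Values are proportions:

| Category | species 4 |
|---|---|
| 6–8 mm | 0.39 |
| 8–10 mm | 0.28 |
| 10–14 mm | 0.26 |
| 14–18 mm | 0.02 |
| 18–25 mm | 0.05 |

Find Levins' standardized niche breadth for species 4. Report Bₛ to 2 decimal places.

0.58

Σpᵢ² = 0.39² + 0.28² + 0.26² + 0.02² + 0.05² = 0.1521 + 0.0784 + 0.0676 + 0.0004 + 0.0025 = 0.3010
B = 1 / 0.3010 = 3.3223
Bₛ = (B − 1)/(n − 1) = (3.3223 − 1)/(5 − 1) = 2.3223/4 = 0.5806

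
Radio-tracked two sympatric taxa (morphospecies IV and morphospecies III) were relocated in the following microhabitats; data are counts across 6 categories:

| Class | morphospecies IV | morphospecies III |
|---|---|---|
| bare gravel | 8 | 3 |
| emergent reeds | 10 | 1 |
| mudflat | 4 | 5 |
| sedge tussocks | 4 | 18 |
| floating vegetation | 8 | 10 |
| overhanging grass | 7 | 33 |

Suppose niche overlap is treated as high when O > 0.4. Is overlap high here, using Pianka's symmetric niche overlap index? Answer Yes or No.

Yes

Proportions for morphospecies IV (n=41): 8/41=0.1951, 10/41=0.2439, 4/41=0.0976, 4/41=0.0976, 8/41=0.1951, 7/41=0.1707
Proportions for morphospecies III (n=70): 3/70=0.0429, 1/70=0.0143, 5/70=0.0714, 18/70=0.2571, 10/70=0.1429, 33/70=0.4714
Σ p₁ᵢp₂ᵢ = 0.008370 + 0.003488 + 0.006969 + 0.025093 + 0.027880 + 0.080468 = 0.152268
Σp_1ᵢ² = 0.1951² + 0.2439² + 0.0976² + 0.0976² + 0.1951² + 0.1707² = 0.038064 + 0.059487 + 0.009526 + 0.009526 + 0.038064 + 0.029138 = 0.183805
Σp_2ᵢ² = 0.0429² + 0.0143² + 0.0714² + 0.2571² + 0.1429² + 0.4714² = 0.001840 + 0.000204 + 0.005098 + 0.066100 + 0.020420 + 0.222218 = 0.315880
O = 0.152268 / √(0.183805 × 0.315880) = 0.152268 / 0.2409571 = 0.6319
O = 0.6319 > 0.4 → Yes.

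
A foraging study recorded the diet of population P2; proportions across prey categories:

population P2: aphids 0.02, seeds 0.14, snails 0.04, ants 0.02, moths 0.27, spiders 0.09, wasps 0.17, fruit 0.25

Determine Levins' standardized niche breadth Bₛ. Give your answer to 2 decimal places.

Σpᵢ² = 0.02² + 0.14² + 0.04² + 0.02² + 0.27² + 0.09² + 0.17² + 0.25² = 0.0004 + 0.0196 + 0.0016 + 0.0004 + 0.0729 + 0.0081 + 0.0289 + 0.0625 = 0.1944
B = 1 / 0.1944 = 5.1440
Bₛ = (B − 1)/(n − 1) = (5.1440 − 1)/(8 − 1) = 4.1440/7 = 0.5920

0.59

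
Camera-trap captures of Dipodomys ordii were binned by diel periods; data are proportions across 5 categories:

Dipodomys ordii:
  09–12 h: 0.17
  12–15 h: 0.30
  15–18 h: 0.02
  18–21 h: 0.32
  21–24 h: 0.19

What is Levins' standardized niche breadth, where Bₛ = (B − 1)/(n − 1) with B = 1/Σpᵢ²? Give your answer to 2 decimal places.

Σpᵢ² = 0.17² + 0.30² + 0.02² + 0.32² + 0.19² = 0.0289 + 0.0900 + 0.0004 + 0.1024 + 0.0361 = 0.2578
B = 1 / 0.2578 = 3.8790
Bₛ = (B − 1)/(n − 1) = (3.8790 − 1)/(5 − 1) = 2.8790/4 = 0.7198

0.72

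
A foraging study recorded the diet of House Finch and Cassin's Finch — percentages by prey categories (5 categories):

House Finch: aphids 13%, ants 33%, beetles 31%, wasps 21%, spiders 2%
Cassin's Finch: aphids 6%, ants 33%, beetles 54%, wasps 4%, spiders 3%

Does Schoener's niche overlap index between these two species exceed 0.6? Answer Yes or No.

Yes

Convert percentages to proportions (divide by 100).
Σ|p₁ᵢ − p₂ᵢ| = 0.07 + 0.00 + 0.23 + 0.17 + 0.01 = 0.48
D = 1 − ½ × 0.48 = 1 − 0.240 = 0.7600
D = 0.7600 > 0.6 → Yes.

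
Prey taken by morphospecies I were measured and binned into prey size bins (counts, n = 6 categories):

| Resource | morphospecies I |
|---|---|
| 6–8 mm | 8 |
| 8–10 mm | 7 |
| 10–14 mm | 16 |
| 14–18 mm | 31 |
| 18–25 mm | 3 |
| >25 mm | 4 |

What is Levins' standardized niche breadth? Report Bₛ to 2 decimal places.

0.50

Proportions for morphospecies I (n=69): 8/69=0.1159, 7/69=0.1014, 16/69=0.2319, 31/69=0.4493, 3/69=0.0435, 4/69=0.0580
Σpᵢ² = 0.1159² + 0.1014² + 0.2319² + 0.4493² + 0.0435² + 0.0580² = 0.013433 + 0.010282 + 0.053778 + 0.201870 + 0.001892 + 0.003364 = 0.284619
B = 1 / 0.284619 = 3.5135
Bₛ = (B − 1)/(n − 1) = (3.5135 − 1)/(6 − 1) = 2.5135/5 = 0.5027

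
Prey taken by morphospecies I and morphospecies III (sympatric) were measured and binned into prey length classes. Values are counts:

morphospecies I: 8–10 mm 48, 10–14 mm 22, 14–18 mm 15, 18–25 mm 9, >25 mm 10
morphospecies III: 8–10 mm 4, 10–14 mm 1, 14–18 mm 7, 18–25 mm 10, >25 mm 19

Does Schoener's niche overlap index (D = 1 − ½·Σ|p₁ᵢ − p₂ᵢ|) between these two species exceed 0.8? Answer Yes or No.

No

Proportions for morphospecies I (n=104): 48/104=0.4615, 22/104=0.2115, 15/104=0.1442, 9/104=0.0865, 10/104=0.0962
Proportions for morphospecies III (n=41): 4/41=0.0976, 1/41=0.0244, 7/41=0.1707, 10/41=0.2439, 19/41=0.4634
Σ|p₁ᵢ − p₂ᵢ| = 0.3639 + 0.1871 + 0.0265 + 0.1574 + 0.3672 = 1.1021
D = 1 − ½ × 1.1021 = 1 − 0.55105 = 0.44895
D = 0.44895 < 0.8 → No.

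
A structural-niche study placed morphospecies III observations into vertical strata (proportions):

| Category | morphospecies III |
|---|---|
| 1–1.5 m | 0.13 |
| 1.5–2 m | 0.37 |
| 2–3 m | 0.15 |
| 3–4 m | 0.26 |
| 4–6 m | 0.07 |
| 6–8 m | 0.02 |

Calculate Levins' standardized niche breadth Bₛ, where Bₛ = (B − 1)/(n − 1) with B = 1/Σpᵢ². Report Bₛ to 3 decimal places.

0.603

Σpᵢ² = 0.13² + 0.37² + 0.15² + 0.26² + 0.07² + 0.02² = 0.0169 + 0.1369 + 0.0225 + 0.0676 + 0.0049 + 0.0004 = 0.2492
B = 1 / 0.2492 = 4.01284
Bₛ = (B − 1)/(n − 1) = (4.01284 − 1)/(6 − 1) = 3.01284/5 = 0.60257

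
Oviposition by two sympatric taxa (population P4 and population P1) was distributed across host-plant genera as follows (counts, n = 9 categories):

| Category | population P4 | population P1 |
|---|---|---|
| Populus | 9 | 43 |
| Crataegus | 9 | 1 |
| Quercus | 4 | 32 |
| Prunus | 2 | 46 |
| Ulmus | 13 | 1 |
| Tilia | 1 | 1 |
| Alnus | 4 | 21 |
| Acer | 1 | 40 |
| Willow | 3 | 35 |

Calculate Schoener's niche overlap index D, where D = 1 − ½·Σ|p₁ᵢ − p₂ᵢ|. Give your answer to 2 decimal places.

0.51

Proportions for population P4 (n=46): 9/46=0.1957, 9/46=0.1957, 4/46=0.0870, 2/46=0.0435, 13/46=0.2826, 1/46=0.0217, 4/46=0.0870, 1/46=0.0217, 3/46=0.0652
Proportions for population P1 (n=220): 43/220=0.1955, 1/220=0.0045, 32/220=0.1455, 46/220=0.2091, 1/220=0.0045, 1/220=0.0045, 21/220=0.0955, 40/220=0.1818, 35/220=0.1591
Σ|p₁ᵢ − p₂ᵢ| = 0.0002 + 0.1912 + 0.0585 + 0.1656 + 0.2781 + 0.0172 + 0.0085 + 0.1601 + 0.0939 = 0.9733
D = 1 − ½ × 0.9733 = 1 − 0.48665 = 0.51335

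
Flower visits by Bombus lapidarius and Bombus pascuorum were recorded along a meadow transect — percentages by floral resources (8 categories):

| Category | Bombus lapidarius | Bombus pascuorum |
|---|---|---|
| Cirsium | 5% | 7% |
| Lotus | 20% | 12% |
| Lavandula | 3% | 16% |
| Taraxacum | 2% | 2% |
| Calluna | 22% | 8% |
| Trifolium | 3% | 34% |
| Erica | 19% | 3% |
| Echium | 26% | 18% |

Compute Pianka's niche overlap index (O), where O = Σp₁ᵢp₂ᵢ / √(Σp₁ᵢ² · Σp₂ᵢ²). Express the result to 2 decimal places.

0.57

Convert percentages to proportions (divide by 100).
Σ p₁ᵢp₂ᵢ = 0.0035 + 0.0240 + 0.0048 + 0.0004 + 0.0176 + 0.0102 + 0.0057 + 0.0468 = 0.1130
Σp_1ᵢ² = 0.05² + 0.20² + 0.03² + 0.02² + 0.22² + 0.03² + 0.19² + 0.26² = 0.0025 + 0.0400 + 0.0009 + 0.0004 + 0.0484 + 0.0009 + 0.0361 + 0.0676 = 0.1968
Σp_2ᵢ² = 0.07² + 0.12² + 0.16² + 0.02² + 0.08² + 0.34² + 0.03² + 0.18² = 0.0049 + 0.0144 + 0.0256 + 0.0004 + 0.0064 + 0.1156 + 0.0009 + 0.0324 = 0.2006
O = 0.1130 / √(0.1968 × 0.2006) = 0.1130 / 0.19869 = 0.5687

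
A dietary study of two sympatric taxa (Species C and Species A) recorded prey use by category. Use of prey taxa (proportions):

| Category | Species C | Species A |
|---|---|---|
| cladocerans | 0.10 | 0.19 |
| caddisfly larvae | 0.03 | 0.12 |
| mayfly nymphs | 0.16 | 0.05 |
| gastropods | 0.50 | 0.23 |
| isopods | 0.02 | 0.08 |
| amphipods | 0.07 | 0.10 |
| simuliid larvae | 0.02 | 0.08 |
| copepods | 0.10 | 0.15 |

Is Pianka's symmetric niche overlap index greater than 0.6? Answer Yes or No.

Yes

Σ p₁ᵢp₂ᵢ = 0.0190 + 0.0036 + 0.0080 + 0.1150 + 0.0016 + 0.0070 + 0.0016 + 0.0150 = 0.1708
Σp_1ᵢ² = 0.10² + 0.03² + 0.16² + 0.50² + 0.02² + 0.07² + 0.02² + 0.10² = 0.0100 + 0.0009 + 0.0256 + 0.2500 + 0.0004 + 0.0049 + 0.0004 + 0.0100 = 0.3022
Σp_2ᵢ² = 0.19² + 0.12² + 0.05² + 0.23² + 0.08² + 0.10² + 0.08² + 0.15² = 0.0361 + 0.0144 + 0.0025 + 0.0529 + 0.0064 + 0.0100 + 0.0064 + 0.0225 = 0.1512
O = 0.1708 / √(0.3022 × 0.1512) = 0.1708 / 0.21376 = 0.7990
O = 0.7990 > 0.6 → Yes.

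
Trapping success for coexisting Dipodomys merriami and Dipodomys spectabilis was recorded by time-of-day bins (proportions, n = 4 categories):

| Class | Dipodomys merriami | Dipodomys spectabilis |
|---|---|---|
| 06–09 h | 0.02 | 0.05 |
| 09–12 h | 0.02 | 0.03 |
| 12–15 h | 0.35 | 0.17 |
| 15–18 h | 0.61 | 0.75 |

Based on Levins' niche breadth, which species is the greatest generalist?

Dipodomys merriami

Σp_merrᵢ² = 0.02² + 0.02² + 0.35² + 0.61² = 0.0004 + 0.0004 + 0.1225 + 0.3721 = 0.4954
B_merr = 1 / 0.4954 = 2.0186
Σp_specᵢ² = 0.05² + 0.03² + 0.17² + 0.75² = 0.0025 + 0.0009 + 0.0289 + 0.5625 = 0.5948
B_spec = 1 / 0.5948 = 1.6812
Highest B → broadest niche (most generalist): Dipodomys merriami (B = 2.02).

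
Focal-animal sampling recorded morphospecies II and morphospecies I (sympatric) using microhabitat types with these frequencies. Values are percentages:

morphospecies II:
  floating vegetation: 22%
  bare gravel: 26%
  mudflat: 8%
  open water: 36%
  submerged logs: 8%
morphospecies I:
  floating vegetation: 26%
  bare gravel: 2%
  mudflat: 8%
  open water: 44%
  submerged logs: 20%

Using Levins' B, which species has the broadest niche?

morphospecies II

Convert percentages to proportions (divide by 100).
Σp_IIᵢ² = 0.22² + 0.26² + 0.08² + 0.36² + 0.08² = 0.0484 + 0.0676 + 0.0064 + 0.1296 + 0.0064 = 0.2584
B_II = 1 / 0.2584 = 3.8700
Σp_Iᵢ² = 0.26² + 0.02² + 0.08² + 0.44² + 0.20² = 0.0676 + 0.0004 + 0.0064 + 0.1936 + 0.0400 = 0.3080
B_I = 1 / 0.3080 = 3.2468
Highest B → broadest niche (most generalist): morphospecies II (B = 3.87).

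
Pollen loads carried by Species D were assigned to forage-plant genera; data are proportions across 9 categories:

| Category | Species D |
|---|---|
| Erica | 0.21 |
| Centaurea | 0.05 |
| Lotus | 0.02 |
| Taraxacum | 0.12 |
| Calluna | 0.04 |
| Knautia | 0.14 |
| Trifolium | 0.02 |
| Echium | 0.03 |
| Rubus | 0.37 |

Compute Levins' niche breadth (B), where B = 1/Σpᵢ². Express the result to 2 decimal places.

4.53

Σpᵢ² = 0.21² + 0.05² + 0.02² + 0.12² + 0.04² + 0.14² + 0.02² + 0.03² + 0.37² = 0.0441 + 0.0025 + 0.0004 + 0.0144 + 0.0016 + 0.0196 + 0.0004 + 0.0009 + 0.1369 = 0.2208
B = 1 / 0.2208 = 4.5290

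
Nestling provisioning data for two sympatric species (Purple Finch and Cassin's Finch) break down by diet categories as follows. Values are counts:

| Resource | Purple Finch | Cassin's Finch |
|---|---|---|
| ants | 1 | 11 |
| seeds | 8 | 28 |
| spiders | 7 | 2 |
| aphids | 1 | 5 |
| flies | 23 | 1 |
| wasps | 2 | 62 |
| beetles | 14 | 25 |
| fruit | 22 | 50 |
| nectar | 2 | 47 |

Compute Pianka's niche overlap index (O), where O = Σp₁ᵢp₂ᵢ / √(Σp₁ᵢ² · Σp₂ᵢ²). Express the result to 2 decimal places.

Proportions for Purple Finch (n=80): 1/80=0.0125, 8/80=0.1000, 7/80=0.0875, 1/80=0.0125, 23/80=0.2875, 2/80=0.0250, 14/80=0.1750, 22/80=0.2750, 2/80=0.0250
Proportions for Cassin's Finch (n=231): 11/231=0.0476, 28/231=0.1212, 2/231=0.0087, 5/231=0.0216, 1/231=0.0043, 62/231=0.2684, 25/231=0.1082, 50/231=0.2165, 47/231=0.2035
Σ p₁ᵢp₂ᵢ = 0.000595 + 0.012120 + 0.000761 + 0.000270 + 0.001236 + 0.006710 + 0.018935 + 0.059538 + 0.005088 = 0.105253
Σp_1ᵢ² = 0.0125² + 0.1000² + 0.0875² + 0.0125² + 0.2875² + 0.0250² + 0.1750² + 0.2750² + 0.0250² = 0.000156 + 0.010000 + 0.007656 + 0.000156 + 0.082656 + 0.000625 + 0.030625 + 0.075625 + 0.000625 = 0.208124
Σp_2ᵢ² = 0.0476² + 0.1212² + 0.0087² + 0.0216² + 0.0043² + 0.2684² + 0.1082² + 0.2165² + 0.2035² = 0.002266 + 0.014689 + 0.000076 + 0.000467 + 0.000018 + 0.072039 + 0.011707 + 0.046872 + 0.041412 = 0.189546
O = 0.105253 / √(0.208124 × 0.189546) = 0.105253 / 0.1986179 = 0.5299

0.53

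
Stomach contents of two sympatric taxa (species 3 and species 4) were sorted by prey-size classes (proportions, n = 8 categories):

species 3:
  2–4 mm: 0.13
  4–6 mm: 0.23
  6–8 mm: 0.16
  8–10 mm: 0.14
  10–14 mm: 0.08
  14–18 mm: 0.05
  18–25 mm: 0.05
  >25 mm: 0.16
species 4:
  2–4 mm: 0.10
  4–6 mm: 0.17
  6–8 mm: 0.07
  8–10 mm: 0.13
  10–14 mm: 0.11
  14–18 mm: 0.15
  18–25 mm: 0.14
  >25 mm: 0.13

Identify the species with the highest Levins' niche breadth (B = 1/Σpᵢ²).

Σp_3ᵢ² = 0.13² + 0.23² + 0.16² + 0.14² + 0.08² + 0.05² + 0.05² + 0.16² = 0.0169 + 0.0529 + 0.0256 + 0.0196 + 0.0064 + 0.0025 + 0.0025 + 0.0256 = 0.1520
B_3 = 1 / 0.1520 = 6.5789
Σp_4ᵢ² = 0.10² + 0.17² + 0.07² + 0.13² + 0.11² + 0.15² + 0.14² + 0.13² = 0.0100 + 0.0289 + 0.0049 + 0.0169 + 0.0121 + 0.0225 + 0.0196 + 0.0169 = 0.1318
B_4 = 1 / 0.1318 = 7.5873
Highest B → broadest niche (most generalist): species 4 (B = 7.59).

species 4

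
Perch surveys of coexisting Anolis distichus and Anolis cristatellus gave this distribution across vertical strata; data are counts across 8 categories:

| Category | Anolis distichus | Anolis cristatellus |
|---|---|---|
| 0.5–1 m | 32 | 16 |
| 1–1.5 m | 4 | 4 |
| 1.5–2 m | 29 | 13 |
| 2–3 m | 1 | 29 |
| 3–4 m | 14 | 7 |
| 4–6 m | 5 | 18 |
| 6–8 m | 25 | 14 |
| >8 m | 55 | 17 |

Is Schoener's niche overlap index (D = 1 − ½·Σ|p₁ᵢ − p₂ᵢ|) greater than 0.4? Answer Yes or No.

Yes

Proportions for Anolis distichus (n=165): 32/165=0.1939, 4/165=0.0242, 29/165=0.1758, 1/165=0.0061, 14/165=0.0848, 5/165=0.0303, 25/165=0.1515, 55/165=0.3333
Proportions for Anolis cristatellus (n=118): 16/118=0.1356, 4/118=0.0339, 13/118=0.1102, 29/118=0.2458, 7/118=0.0593, 18/118=0.1525, 14/118=0.1186, 17/118=0.1441
Σ|p₁ᵢ − p₂ᵢ| = 0.0583 + 0.0097 + 0.0656 + 0.2397 + 0.0255 + 0.1222 + 0.0329 + 0.1892 = 0.7431
D = 1 − ½ × 0.7431 = 1 − 0.37155 = 0.62845
D = 0.62845 > 0.4 → Yes.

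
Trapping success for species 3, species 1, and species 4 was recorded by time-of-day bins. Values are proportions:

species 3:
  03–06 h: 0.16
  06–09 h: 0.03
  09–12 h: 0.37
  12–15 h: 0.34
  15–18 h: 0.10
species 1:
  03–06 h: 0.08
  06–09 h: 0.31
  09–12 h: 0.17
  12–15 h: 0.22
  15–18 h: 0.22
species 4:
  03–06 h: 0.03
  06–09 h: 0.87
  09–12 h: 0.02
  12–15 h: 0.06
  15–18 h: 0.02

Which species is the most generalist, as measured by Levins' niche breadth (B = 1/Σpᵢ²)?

species 1

Σp_3ᵢ² = 0.16² + 0.03² + 0.37² + 0.34² + 0.10² = 0.0256 + 0.0009 + 0.1369 + 0.1156 + 0.0100 = 0.2890
B_3 = 1 / 0.2890 = 3.4602
Σp_1ᵢ² = 0.08² + 0.31² + 0.17² + 0.22² + 0.22² = 0.0064 + 0.0961 + 0.0289 + 0.0484 + 0.0484 = 0.2282
B_1 = 1 / 0.2282 = 4.3821
Σp_4ᵢ² = 0.03² + 0.87² + 0.02² + 0.06² + 0.02² = 0.0009 + 0.7569 + 0.0004 + 0.0036 + 0.0004 = 0.7622
B_4 = 1 / 0.7622 = 1.3120
Highest B → broadest niche (most generalist): species 1 (B = 4.38).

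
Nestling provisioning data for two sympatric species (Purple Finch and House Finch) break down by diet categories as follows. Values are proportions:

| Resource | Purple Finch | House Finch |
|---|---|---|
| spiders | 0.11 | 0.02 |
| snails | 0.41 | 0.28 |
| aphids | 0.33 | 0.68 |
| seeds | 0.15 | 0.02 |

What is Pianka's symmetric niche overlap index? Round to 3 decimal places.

0.838

Σ p₁ᵢp₂ᵢ = 0.0022 + 0.1148 + 0.2244 + 0.0030 = 0.3444
Σp_1ᵢ² = 0.11² + 0.41² + 0.33² + 0.15² = 0.0121 + 0.1681 + 0.1089 + 0.0225 = 0.3116
Σp_2ᵢ² = 0.02² + 0.28² + 0.68² + 0.02² = 0.0004 + 0.0784 + 0.4624 + 0.0004 = 0.5416
O = 0.3444 / √(0.3116 × 0.5416) = 0.3444 / 0.410807 = 0.83835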